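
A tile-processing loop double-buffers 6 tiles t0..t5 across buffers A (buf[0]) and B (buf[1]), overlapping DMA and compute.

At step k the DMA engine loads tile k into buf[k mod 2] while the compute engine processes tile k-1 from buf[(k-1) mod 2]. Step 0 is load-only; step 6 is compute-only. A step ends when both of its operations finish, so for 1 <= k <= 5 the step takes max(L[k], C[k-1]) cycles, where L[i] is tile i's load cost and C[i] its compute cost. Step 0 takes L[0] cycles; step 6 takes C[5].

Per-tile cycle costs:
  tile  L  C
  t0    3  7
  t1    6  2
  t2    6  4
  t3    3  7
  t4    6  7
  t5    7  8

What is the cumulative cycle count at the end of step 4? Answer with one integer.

step 0: L[0]=3 → dur=3, Σ=3 | A=load:t0 B=idle [load-only]
step 1: L[1]=6 C[0]=7 → dur=7, Σ=10 | A=compute:t0 B=load:t1 [compute-bound]
step 2: L[2]=6 C[1]=2 → dur=6, Σ=16 | A=load:t2 B=compute:t1 [load-bound]
step 3: L[3]=3 C[2]=4 → dur=4, Σ=20 | A=compute:t2 B=load:t3 [compute-bound]
step 4: L[4]=6 C[3]=7 → dur=7, Σ=27 | A=load:t4 B=compute:t3 [compute-bound]
step 5: L[5]=7 C[4]=7 → dur=7, Σ=34 | A=compute:t4 B=load:t5 [tied]
step 6: C[5]=8 → dur=8, Σ=42 | A=idle B=compute:t5 [compute-only]

end_cycle[4] = 27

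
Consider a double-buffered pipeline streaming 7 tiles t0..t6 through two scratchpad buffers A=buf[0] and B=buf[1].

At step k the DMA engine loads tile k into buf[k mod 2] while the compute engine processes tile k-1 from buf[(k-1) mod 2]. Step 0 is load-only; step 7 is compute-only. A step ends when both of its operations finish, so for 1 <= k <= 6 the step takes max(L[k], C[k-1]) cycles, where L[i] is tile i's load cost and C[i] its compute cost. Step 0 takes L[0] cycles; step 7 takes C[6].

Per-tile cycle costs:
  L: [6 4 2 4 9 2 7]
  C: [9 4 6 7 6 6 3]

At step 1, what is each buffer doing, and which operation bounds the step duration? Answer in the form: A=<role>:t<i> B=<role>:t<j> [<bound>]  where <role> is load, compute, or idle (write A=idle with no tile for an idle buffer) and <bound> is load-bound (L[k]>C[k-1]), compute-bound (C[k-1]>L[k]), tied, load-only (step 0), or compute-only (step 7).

step 1: A=compute:t0 B=load:t1 [compute-bound]

step 0: L[0]=6 → dur=6, Σ=6 | A=load:t0 B=idle [load-only]
step 1: L[1]=4 C[0]=9 → dur=9, Σ=15 | A=compute:t0 B=load:t1 [compute-bound]
step 2: L[2]=2 C[1]=4 → dur=4, Σ=19 | A=load:t2 B=compute:t1 [compute-bound]
step 3: L[3]=4 C[2]=6 → dur=6, Σ=25 | A=compute:t2 B=load:t3 [compute-bound]
step 4: L[4]=9 C[3]=7 → dur=9, Σ=34 | A=load:t4 B=compute:t3 [load-bound]
step 5: L[5]=2 C[4]=6 → dur=6, Σ=40 | A=compute:t4 B=load:t5 [compute-bound]
step 6: L[6]=7 C[5]=6 → dur=7, Σ=47 | A=load:t6 B=compute:t5 [load-bound]
step 7: C[6]=3 → dur=3, Σ=50 | A=compute:t6 B=idle [compute-only]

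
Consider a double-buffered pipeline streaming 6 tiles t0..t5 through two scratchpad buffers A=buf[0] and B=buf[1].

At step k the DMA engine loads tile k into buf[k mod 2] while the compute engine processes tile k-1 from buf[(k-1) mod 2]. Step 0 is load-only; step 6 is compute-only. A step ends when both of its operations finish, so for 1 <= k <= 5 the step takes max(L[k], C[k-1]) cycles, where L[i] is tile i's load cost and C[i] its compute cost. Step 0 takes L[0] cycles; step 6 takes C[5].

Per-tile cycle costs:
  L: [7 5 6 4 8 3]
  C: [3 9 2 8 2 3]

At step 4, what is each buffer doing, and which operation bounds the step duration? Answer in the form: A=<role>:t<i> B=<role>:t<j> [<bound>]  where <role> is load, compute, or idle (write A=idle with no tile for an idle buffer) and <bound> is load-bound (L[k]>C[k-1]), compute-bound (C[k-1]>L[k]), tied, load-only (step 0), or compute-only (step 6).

step 4: A=load:t4 B=compute:t3 [tied]

k=0 load=t0/7c comp=- wait=7 total=7
k=1 load=t1/5c comp=t0/3c wait=5 total=12
k=2 load=t2/6c comp=t1/9c wait=9 total=21
k=3 load=t3/4c comp=t2/2c wait=4 total=25
k=4 load=t4/8c comp=t3/8c wait=8 total=33
k=5 load=t5/3c comp=t4/2c wait=3 total=36
k=6 load=- comp=t5/3c wait=3 total=39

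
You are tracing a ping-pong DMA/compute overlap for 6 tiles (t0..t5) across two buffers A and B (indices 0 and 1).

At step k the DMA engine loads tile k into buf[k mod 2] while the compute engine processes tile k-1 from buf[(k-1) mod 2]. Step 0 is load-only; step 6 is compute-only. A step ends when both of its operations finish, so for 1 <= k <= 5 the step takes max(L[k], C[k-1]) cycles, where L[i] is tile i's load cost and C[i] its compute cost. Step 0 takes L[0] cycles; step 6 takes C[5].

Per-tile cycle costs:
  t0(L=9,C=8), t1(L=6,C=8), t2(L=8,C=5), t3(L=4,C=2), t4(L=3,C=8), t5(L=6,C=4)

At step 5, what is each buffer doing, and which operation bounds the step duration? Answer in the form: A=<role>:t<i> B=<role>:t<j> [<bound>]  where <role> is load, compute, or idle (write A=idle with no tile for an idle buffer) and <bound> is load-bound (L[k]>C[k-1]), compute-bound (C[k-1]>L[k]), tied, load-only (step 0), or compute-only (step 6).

step 5: A=compute:t4 B=load:t5 [compute-bound]

k=0 load=t0/9c comp=- wait=9 total=9
k=1 load=t1/6c comp=t0/8c wait=8 total=17
k=2 load=t2/8c comp=t1/8c wait=8 total=25
k=3 load=t3/4c comp=t2/5c wait=5 total=30
k=4 load=t4/3c comp=t3/2c wait=3 total=33
k=5 load=t5/6c comp=t4/8c wait=8 total=41
k=6 load=- comp=t5/4c wait=4 total=45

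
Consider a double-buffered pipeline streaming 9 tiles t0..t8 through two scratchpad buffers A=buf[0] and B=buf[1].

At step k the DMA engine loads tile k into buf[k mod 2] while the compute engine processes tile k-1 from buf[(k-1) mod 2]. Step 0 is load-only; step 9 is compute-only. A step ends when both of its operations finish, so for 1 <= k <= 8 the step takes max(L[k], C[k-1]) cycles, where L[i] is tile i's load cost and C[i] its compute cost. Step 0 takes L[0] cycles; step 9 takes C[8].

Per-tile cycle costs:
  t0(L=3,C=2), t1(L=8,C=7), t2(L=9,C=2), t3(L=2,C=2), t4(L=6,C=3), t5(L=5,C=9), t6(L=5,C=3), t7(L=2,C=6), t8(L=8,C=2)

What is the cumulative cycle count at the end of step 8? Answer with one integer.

end_cycle[8] = 53

k=0 load=t0/3c comp=- wait=3 total=3
k=1 load=t1/8c comp=t0/2c wait=8 total=11
k=2 load=t2/9c comp=t1/7c wait=9 total=20
k=3 load=t3/2c comp=t2/2c wait=2 total=22
k=4 load=t4/6c comp=t3/2c wait=6 total=28
k=5 load=t5/5c comp=t4/3c wait=5 total=33
k=6 load=t6/5c comp=t5/9c wait=9 total=42
k=7 load=t7/2c comp=t6/3c wait=3 total=45
k=8 load=t8/8c comp=t7/6c wait=8 total=53
k=9 load=- comp=t8/2c wait=2 total=55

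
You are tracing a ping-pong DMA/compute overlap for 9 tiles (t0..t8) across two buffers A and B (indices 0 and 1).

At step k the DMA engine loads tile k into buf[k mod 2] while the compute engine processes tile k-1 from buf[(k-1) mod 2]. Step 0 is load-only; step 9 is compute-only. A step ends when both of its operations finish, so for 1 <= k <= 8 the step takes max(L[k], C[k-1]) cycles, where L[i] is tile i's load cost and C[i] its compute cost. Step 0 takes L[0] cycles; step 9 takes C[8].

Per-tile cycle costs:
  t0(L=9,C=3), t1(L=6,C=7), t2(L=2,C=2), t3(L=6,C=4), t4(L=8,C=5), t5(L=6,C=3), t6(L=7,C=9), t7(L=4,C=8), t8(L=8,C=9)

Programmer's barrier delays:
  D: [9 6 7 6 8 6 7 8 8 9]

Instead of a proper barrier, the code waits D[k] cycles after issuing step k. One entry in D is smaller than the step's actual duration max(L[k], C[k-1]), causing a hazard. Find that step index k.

hazard at step 7

[0] required=L[0]=9=9 vs D=9 ok
[1] required=max(L[1]=6,C[0]=3)=6 vs D=6 ok
[2] required=max(L[2]=2,C[1]=7)=7 vs D=7 ok
[3] required=max(L[3]=6,C[2]=2)=6 vs D=6 ok
[4] required=max(L[4]=8,C[3]=4)=8 vs D=8 ok
[5] required=max(L[5]=6,C[4]=5)=6 vs D=6 ok
[6] required=max(L[6]=7,C[5]=3)=7 vs D=7 ok
[7] required=max(L[7]=4,C[6]=9)=9 vs D=8 SHORT
[8] required=max(L[8]=8,C[7]=8)=8 vs D=8 ok
[9] required=C[8]=9=9 vs D=9 ok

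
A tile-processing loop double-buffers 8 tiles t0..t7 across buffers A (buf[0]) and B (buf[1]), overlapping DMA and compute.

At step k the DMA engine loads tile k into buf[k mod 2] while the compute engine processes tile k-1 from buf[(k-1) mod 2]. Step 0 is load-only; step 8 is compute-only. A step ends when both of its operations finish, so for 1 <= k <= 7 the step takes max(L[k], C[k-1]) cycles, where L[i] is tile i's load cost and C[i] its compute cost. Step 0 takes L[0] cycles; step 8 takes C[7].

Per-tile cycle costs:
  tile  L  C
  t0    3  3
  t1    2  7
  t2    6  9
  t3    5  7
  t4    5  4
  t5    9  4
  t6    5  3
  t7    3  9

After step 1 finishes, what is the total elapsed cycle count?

k=0 load=t0/3c comp=- wait=3 total=3
k=1 load=t1/2c comp=t0/3c wait=3 total=6
k=2 load=t2/6c comp=t1/7c wait=7 total=13
k=3 load=t3/5c comp=t2/9c wait=9 total=22
k=4 load=t4/5c comp=t3/7c wait=7 total=29
k=5 load=t5/9c comp=t4/4c wait=9 total=38
k=6 load=t6/5c comp=t5/4c wait=5 total=43
k=7 load=t7/3c comp=t6/3c wait=3 total=46
k=8 load=- comp=t7/9c wait=9 total=55

end_cycle[1] = 6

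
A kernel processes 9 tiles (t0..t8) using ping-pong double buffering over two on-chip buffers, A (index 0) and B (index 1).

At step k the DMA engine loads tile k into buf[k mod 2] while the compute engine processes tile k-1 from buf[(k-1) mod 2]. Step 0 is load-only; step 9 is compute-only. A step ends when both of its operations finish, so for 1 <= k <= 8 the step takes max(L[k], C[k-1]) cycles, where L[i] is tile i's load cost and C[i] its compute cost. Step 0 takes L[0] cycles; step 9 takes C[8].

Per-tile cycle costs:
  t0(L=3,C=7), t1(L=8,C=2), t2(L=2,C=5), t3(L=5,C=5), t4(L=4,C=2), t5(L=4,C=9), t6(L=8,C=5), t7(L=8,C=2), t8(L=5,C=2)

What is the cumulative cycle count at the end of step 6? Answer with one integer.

k=0 load=t0/3c comp=- wait=3 total=3
k=1 load=t1/8c comp=t0/7c wait=8 total=11
k=2 load=t2/2c comp=t1/2c wait=2 total=13
k=3 load=t3/5c comp=t2/5c wait=5 total=18
k=4 load=t4/4c comp=t3/5c wait=5 total=23
k=5 load=t5/4c comp=t4/2c wait=4 total=27
k=6 load=t6/8c comp=t5/9c wait=9 total=36
k=7 load=t7/8c comp=t6/5c wait=8 total=44
k=8 load=t8/5c comp=t7/2c wait=5 total=49
k=9 load=- comp=t8/2c wait=2 total=51

end_cycle[6] = 36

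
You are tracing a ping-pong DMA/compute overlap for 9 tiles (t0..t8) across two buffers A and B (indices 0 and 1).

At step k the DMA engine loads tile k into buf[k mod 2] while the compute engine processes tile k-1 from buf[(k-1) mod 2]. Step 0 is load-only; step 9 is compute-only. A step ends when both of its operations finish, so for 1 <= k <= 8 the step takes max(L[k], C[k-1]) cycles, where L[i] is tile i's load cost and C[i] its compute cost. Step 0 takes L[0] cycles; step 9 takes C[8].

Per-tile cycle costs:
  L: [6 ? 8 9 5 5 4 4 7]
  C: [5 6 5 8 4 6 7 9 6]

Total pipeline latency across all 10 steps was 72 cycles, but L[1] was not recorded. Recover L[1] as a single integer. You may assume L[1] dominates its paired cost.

L[1] = 8

step 0 = dur = L[0]=6 = 6
step 1 = dur = max(L[1]=?, C[0]=5) = L[1]  (unknown; binding)
step 2 = dur = max(L[2]=8, C[1]=6) = 8
step 3 = dur = max(L[3]=9, C[2]=5) = 9
step 4 = dur = max(L[4]=5, C[3]=8) = 8
step 5 = dur = max(L[5]=5, C[4]=4) = 5
step 6 = dur = max(L[6]=4, C[5]=6) = 6
step 7 = dur = max(L[7]=4, C[6]=7) = 7
step 8 = dur = max(L[8]=7, C[7]=9) = 9
step 9 = dur = C[8]=6 = 6
sum of known step durations = 64
dur[1] = total - known = 72 - 64 = 8
L[1] is the binding max in step 1, so L[1] = dur[1] = 8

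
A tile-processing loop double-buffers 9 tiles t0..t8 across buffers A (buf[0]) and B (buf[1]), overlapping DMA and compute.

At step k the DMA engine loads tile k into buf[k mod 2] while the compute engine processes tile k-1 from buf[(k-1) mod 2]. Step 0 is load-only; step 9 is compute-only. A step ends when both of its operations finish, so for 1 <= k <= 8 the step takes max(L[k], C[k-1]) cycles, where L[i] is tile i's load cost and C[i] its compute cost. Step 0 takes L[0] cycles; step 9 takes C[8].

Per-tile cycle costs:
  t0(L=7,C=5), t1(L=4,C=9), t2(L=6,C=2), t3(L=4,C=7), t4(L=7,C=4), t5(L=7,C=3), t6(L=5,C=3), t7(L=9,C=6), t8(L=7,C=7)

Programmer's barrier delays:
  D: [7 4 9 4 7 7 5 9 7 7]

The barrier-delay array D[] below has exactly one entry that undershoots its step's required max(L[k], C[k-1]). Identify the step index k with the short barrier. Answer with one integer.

step 0: need L[0]=7 = 7; D[0]=7 ok
step 1: need max(L[1]=4,C[0]=5) = 5; D[1]=4 SHORT
step 2: need max(L[2]=6,C[1]=9) = 9; D[2]=9 ok
step 3: need max(L[3]=4,C[2]=2) = 4; D[3]=4 ok
step 4: need max(L[4]=7,C[3]=7) = 7; D[4]=7 ok
step 5: need max(L[5]=7,C[4]=4) = 7; D[5]=7 ok
step 6: need max(L[6]=5,C[5]=3) = 5; D[6]=5 ok
step 7: need max(L[7]=9,C[6]=3) = 9; D[7]=9 ok
step 8: need max(L[8]=7,C[7]=6) = 7; D[8]=7 ok
step 9: need C[8]=7 = 7; D[9]=7 ok

hazard at step 1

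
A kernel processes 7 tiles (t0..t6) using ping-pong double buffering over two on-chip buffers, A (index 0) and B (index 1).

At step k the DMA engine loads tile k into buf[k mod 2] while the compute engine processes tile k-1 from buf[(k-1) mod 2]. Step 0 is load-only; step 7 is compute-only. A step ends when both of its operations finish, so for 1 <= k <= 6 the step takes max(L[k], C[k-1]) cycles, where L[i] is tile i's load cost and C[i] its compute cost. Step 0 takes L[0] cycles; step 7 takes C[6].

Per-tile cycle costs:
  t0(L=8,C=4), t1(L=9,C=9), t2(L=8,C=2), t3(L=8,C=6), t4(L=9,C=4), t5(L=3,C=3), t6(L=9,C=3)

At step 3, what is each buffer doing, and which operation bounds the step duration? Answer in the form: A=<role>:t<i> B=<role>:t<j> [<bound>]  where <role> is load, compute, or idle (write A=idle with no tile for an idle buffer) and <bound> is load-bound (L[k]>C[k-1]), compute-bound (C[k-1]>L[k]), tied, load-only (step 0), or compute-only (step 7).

  0. 8=8c; end=8; A:t0 B:-
  1. max(9,4)=9c; end=17; A:t0 B:t1
  2. max(8,9)=9c; end=26; A:t2 B:t1
  3. max(8,2)=8c; end=34; A:t2 B:t3
  4. max(9,6)=9c; end=43; A:t4 B:t3
  5. max(3,4)=4c; end=47; A:t4 B:t5
  6. max(9,3)=9c; end=56; A:t6 B:t5
  7. 3=3c; end=59; A:t6 B:t5

step 3: A=compute:t2 B=load:t3 [load-bound]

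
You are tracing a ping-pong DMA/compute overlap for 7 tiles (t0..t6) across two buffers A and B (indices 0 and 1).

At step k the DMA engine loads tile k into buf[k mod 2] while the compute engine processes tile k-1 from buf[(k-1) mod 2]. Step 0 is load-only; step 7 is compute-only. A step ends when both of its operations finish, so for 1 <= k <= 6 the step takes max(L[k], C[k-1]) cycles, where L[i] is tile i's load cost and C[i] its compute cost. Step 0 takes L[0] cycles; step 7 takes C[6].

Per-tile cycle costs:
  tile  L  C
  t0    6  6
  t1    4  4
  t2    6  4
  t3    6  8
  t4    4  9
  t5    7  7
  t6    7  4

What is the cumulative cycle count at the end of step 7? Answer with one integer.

end_cycle[7] = 52

step 0: L[0]=6 → dur=6, Σ=6 | A=load:t0 B=idle [load-only]
step 1: L[1]=4 C[0]=6 → dur=6, Σ=12 | A=compute:t0 B=load:t1 [compute-bound]
step 2: L[2]=6 C[1]=4 → dur=6, Σ=18 | A=load:t2 B=compute:t1 [load-bound]
step 3: L[3]=6 C[2]=4 → dur=6, Σ=24 | A=compute:t2 B=load:t3 [load-bound]
step 4: L[4]=4 C[3]=8 → dur=8, Σ=32 | A=load:t4 B=compute:t3 [compute-bound]
step 5: L[5]=7 C[4]=9 → dur=9, Σ=41 | A=compute:t4 B=load:t5 [compute-bound]
step 6: L[6]=7 C[5]=7 → dur=7, Σ=48 | A=load:t6 B=compute:t5 [tied]
step 7: C[6]=4 → dur=4, Σ=52 | A=compute:t6 B=idle [compute-only]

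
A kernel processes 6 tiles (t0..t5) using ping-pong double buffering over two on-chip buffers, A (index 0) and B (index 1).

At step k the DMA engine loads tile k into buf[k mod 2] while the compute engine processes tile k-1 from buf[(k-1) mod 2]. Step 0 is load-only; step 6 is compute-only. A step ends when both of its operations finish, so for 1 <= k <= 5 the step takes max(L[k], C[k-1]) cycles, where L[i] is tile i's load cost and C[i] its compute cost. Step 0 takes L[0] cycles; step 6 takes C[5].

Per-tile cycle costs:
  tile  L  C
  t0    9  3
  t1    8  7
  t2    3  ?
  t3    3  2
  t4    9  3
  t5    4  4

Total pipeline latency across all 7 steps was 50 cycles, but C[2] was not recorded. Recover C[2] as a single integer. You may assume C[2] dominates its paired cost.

C[2] = 9

step 0 → dur = L[0]=9 = 9
step 1 → dur = max(L[1]=8, C[0]=3) = 8
step 2 → dur = max(L[2]=3, C[1]=7) = 7
step 3 → dur = max(L[3]=3, C[2]=?) = C[2]  (unknown; binding)
step 4 → dur = max(L[4]=9, C[3]=2) = 9
step 5 → dur = max(L[5]=4, C[4]=3) = 4
step 6 → dur = C[5]=4 = 4
sum of known step durations = 41
dur[3] = total - known = 50 - 41 = 9
C[2] is the binding max in step 3, so C[2] = dur[3] = 9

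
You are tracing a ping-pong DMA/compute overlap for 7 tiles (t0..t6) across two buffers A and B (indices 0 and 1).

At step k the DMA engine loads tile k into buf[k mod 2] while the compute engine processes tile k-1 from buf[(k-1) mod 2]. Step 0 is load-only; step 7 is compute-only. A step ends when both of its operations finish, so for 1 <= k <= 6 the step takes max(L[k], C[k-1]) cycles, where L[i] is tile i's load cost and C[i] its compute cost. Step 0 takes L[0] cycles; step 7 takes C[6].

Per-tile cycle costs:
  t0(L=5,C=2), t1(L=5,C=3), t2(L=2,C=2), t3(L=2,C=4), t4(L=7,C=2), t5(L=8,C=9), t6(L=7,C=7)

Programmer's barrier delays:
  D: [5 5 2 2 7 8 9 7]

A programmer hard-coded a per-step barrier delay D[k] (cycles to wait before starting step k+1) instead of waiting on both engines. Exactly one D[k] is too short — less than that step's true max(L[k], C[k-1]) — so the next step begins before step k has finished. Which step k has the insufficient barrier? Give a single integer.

[0] required=L[0]=5=5 vs D=5 ok
[1] required=max(L[1]=5,C[0]=2)=5 vs D=5 ok
[2] required=max(L[2]=2,C[1]=3)=3 vs D=2 SHORT
[3] required=max(L[3]=2,C[2]=2)=2 vs D=2 ok
[4] required=max(L[4]=7,C[3]=4)=7 vs D=7 ok
[5] required=max(L[5]=8,C[4]=2)=8 vs D=8 ok
[6] required=max(L[6]=7,C[5]=9)=9 vs D=9 ok
[7] required=C[6]=7=7 vs D=7 ok

hazard at step 2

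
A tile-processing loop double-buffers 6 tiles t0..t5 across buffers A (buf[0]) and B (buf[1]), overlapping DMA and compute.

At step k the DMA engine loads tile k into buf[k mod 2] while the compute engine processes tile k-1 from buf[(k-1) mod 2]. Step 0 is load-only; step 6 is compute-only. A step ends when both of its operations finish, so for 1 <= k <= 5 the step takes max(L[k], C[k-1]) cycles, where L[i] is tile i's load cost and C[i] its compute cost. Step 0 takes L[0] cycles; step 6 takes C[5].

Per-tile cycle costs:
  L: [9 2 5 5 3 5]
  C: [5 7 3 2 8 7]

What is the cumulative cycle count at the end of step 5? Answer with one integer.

k=0 load=t0/9c comp=- wait=9 total=9
k=1 load=t1/2c comp=t0/5c wait=5 total=14
k=2 load=t2/5c comp=t1/7c wait=7 total=21
k=3 load=t3/5c comp=t2/3c wait=5 total=26
k=4 load=t4/3c comp=t3/2c wait=3 total=29
k=5 load=t5/5c comp=t4/8c wait=8 total=37
k=6 load=- comp=t5/7c wait=7 total=44

end_cycle[5] = 37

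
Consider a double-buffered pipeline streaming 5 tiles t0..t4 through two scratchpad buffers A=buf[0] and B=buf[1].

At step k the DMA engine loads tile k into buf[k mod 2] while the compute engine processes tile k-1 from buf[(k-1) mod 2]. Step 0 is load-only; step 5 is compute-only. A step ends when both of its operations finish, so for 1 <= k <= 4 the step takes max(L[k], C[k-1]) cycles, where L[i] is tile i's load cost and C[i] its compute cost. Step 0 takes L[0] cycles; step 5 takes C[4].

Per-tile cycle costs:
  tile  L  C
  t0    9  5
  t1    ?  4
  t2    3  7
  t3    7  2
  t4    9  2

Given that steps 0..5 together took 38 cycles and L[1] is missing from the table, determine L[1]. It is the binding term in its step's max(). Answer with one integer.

L[1] = 7

step 0 → dur = L[0]=9 = 9
step 1 → dur = max(L[1]=?, C[0]=5) = L[1]  (unknown; binding)
step 2 → dur = max(L[2]=3, C[1]=4) = 4
step 3 → dur = max(L[3]=7, C[2]=7) = 7
step 4 → dur = max(L[4]=9, C[3]=2) = 9
step 5 → dur = C[4]=2 = 2
sum of known step durations = 31
dur[1] = total - known = 38 - 31 = 7
L[1] is the binding max in step 1, so L[1] = dur[1] = 7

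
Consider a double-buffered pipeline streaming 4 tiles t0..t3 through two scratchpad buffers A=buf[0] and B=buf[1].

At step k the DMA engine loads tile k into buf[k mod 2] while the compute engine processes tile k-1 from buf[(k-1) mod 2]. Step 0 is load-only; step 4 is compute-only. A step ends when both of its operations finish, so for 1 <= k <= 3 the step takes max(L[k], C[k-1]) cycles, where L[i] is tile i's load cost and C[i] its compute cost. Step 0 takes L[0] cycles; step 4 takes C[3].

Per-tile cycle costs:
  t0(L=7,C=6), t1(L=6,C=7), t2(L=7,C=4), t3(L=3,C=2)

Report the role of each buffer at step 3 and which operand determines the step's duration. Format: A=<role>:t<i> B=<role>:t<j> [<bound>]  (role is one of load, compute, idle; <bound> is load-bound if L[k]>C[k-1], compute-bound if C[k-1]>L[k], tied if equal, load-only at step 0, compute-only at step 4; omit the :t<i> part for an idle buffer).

  0. 7=7c; end=7; A:t0 B:-
  1. max(6,6)=6c; end=13; A:t0 B:t1
  2. max(7,7)=7c; end=20; A:t2 B:t1
  3. max(3,4)=4c; end=24; A:t2 B:t3
  4. 2=2c; end=26; A:t2 B:t3

step 3: A=compute:t2 B=load:t3 [compute-bound]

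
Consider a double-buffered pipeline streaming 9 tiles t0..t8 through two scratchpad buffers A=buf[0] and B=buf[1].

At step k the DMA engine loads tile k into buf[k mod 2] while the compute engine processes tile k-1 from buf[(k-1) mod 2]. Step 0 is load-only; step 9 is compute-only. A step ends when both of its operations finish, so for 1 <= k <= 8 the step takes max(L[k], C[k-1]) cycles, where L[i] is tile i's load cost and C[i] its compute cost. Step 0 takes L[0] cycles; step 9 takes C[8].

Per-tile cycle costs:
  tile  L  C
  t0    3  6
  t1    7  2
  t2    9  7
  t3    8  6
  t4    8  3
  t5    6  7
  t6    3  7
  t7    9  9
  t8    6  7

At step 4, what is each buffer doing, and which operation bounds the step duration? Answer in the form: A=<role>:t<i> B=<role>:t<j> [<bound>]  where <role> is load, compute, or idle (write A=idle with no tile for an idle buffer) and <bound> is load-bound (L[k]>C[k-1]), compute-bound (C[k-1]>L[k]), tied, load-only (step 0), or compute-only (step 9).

step 4: A=load:t4 B=compute:t3 [load-bound]

step 0: L[0]=3 → dur=3, Σ=3 | A=load:t0 B=idle [load-only]
step 1: L[1]=7 C[0]=6 → dur=7, Σ=10 | A=compute:t0 B=load:t1 [load-bound]
step 2: L[2]=9 C[1]=2 → dur=9, Σ=19 | A=load:t2 B=compute:t1 [load-bound]
step 3: L[3]=8 C[2]=7 → dur=8, Σ=27 | A=compute:t2 B=load:t3 [load-bound]
step 4: L[4]=8 C[3]=6 → dur=8, Σ=35 | A=load:t4 B=compute:t3 [load-bound]
step 5: L[5]=6 C[4]=3 → dur=6, Σ=41 | A=compute:t4 B=load:t5 [load-bound]
step 6: L[6]=3 C[5]=7 → dur=7, Σ=48 | A=load:t6 B=compute:t5 [compute-bound]
step 7: L[7]=9 C[6]=7 → dur=9, Σ=57 | A=compute:t6 B=load:t7 [load-bound]
step 8: L[8]=6 C[7]=9 → dur=9, Σ=66 | A=load:t8 B=compute:t7 [compute-bound]
step 9: C[8]=7 → dur=7, Σ=73 | A=compute:t8 B=idle [compute-only]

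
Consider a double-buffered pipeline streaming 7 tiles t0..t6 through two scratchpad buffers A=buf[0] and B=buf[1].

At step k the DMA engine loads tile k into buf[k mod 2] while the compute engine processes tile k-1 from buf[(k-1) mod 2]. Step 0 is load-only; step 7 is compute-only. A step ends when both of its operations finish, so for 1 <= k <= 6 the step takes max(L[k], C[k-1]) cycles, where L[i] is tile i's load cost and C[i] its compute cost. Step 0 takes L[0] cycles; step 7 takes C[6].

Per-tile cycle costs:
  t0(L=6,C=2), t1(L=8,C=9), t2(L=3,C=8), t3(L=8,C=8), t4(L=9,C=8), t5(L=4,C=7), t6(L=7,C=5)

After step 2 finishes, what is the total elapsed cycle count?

  0. 6=6c; end=6; A:t0 B:-
  1. max(8,2)=8c; end=14; A:t0 B:t1
  2. max(3,9)=9c; end=23; A:t2 B:t1
  3. max(8,8)=8c; end=31; A:t2 B:t3
  4. max(9,8)=9c; end=40; A:t4 B:t3
  5. max(4,8)=8c; end=48; A:t4 B:t5
  6. max(7,7)=7c; end=55; A:t6 B:t5
  7. 5=5c; end=60; A:t6 B:t5

end_cycle[2] = 23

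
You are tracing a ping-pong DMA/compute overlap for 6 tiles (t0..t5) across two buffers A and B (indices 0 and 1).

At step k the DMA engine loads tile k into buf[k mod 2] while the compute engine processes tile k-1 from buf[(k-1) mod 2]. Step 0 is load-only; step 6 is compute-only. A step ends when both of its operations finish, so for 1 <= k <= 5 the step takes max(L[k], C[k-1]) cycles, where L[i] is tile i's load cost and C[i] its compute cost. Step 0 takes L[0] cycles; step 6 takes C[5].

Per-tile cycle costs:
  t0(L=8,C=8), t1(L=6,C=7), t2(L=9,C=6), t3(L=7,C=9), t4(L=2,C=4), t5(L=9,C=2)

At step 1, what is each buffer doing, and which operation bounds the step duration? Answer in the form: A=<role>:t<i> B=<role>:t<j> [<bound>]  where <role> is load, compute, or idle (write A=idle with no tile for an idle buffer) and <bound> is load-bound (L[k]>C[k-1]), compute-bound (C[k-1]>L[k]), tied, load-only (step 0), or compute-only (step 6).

step 1: A=compute:t0 B=load:t1 [compute-bound]

[0] DMA t0→A (8c) ∥ CU idle ⇒ 8c, clock 8
[1] DMA t1→B (6c) ∥ CU A:t0 (8c) ⇒ 8c, clock 16
[2] DMA t2→A (9c) ∥ CU B:t1 (7c) ⇒ 9c, clock 25
[3] DMA t3→B (7c) ∥ CU A:t2 (6c) ⇒ 7c, clock 32
[4] DMA t4→A (2c) ∥ CU B:t3 (9c) ⇒ 9c, clock 41
[5] DMA t5→B (9c) ∥ CU A:t4 (4c) ⇒ 9c, clock 50
[6] DMA idle ∥ CU B:t5 (2c) ⇒ 2c, clock 52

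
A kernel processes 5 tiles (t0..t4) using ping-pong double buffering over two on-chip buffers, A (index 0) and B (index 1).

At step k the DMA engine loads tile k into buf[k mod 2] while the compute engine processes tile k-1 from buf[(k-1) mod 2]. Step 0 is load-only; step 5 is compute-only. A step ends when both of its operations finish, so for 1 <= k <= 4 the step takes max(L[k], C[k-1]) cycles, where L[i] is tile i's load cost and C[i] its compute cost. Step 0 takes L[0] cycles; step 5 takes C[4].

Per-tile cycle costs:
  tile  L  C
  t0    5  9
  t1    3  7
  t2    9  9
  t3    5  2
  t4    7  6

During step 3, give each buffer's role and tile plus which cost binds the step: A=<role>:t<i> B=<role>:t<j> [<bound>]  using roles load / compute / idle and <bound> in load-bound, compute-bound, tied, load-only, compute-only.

step 3: A=compute:t2 B=load:t3 [compute-bound]

  0. 5=5c; end=5; A:t0 B:-
  1. max(3,9)=9c; end=14; A:t0 B:t1
  2. max(9,7)=9c; end=23; A:t2 B:t1
  3. max(5,9)=9c; end=32; A:t2 B:t3
  4. max(7,2)=7c; end=39; A:t4 B:t3
  5. 6=6c; end=45; A:t4 B:t3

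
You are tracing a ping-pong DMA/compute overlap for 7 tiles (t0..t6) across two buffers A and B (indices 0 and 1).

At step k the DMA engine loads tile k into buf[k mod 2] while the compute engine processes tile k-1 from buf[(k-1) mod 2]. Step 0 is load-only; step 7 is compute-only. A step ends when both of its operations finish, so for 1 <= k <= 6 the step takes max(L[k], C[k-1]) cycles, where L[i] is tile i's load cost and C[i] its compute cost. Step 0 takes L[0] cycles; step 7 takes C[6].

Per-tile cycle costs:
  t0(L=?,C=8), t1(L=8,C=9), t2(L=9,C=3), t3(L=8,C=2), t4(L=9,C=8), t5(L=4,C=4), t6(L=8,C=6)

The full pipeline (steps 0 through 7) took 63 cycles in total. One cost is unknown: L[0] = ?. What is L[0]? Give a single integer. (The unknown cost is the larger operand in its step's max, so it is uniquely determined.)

step 0: dur = L[0]=? = L[0]  (unknown; binding)
step 1: dur = max(L[1]=8, C[0]=8) = 8
step 2: dur = max(L[2]=9, C[1]=9) = 9
step 3: dur = max(L[3]=8, C[2]=3) = 8
step 4: dur = max(L[4]=9, C[3]=2) = 9
step 5: dur = max(L[5]=4, C[4]=8) = 8
step 6: dur = max(L[6]=8, C[5]=4) = 8
step 7: dur = C[6]=6 = 6
sum of known step durations = 56
dur[0] = total - known = 63 - 56 = 7
L[0] is the binding max in step 0, so L[0] = dur[0] = 7

L[0] = 7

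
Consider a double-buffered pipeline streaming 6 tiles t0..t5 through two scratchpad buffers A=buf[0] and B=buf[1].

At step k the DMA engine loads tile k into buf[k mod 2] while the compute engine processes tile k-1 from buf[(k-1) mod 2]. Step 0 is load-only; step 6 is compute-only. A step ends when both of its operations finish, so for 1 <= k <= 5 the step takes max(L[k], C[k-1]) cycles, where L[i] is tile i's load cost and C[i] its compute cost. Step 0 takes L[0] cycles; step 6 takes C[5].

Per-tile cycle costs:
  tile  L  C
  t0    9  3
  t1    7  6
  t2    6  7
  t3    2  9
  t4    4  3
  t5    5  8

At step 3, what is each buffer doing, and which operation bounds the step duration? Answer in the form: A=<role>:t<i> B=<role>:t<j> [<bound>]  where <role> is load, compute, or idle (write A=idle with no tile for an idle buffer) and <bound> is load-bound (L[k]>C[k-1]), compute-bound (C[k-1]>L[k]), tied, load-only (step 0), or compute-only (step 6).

step 3: A=compute:t2 B=load:t3 [compute-bound]

k=0 load=t0/9c comp=- wait=9 total=9
k=1 load=t1/7c comp=t0/3c wait=7 total=16
k=2 load=t2/6c comp=t1/6c wait=6 total=22
k=3 load=t3/2c comp=t2/7c wait=7 total=29
k=4 load=t4/4c comp=t3/9c wait=9 total=38
k=5 load=t5/5c comp=t4/3c wait=5 total=43
k=6 load=- comp=t5/8c wait=8 total=51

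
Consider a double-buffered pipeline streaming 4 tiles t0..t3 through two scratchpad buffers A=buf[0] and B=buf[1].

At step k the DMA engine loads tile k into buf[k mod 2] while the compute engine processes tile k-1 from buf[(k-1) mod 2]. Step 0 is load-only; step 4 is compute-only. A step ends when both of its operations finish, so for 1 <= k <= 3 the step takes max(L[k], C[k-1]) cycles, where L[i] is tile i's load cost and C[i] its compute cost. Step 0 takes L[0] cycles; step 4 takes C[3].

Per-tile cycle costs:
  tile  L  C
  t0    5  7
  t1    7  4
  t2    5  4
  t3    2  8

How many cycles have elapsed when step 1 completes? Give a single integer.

end_cycle[1] = 12

[0] DMA t0→A (5c) ∥ CU idle ⇒ 5c, clock 5
[1] DMA t1→B (7c) ∥ CU A:t0 (7c) ⇒ 7c, clock 12
[2] DMA t2→A (5c) ∥ CU B:t1 (4c) ⇒ 5c, clock 17
[3] DMA t3→B (2c) ∥ CU A:t2 (4c) ⇒ 4c, clock 21
[4] DMA idle ∥ CU B:t3 (8c) ⇒ 8c, clock 29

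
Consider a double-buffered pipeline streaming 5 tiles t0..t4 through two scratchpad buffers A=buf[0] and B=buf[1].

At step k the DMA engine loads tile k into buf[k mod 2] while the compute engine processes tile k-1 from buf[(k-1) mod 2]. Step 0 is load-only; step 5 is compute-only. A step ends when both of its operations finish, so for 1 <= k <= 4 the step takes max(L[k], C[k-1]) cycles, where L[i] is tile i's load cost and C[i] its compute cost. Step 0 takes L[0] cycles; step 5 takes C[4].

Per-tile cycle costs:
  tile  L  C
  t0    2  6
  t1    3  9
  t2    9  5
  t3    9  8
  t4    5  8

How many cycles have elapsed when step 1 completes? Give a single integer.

end_cycle[1] = 8

[0] DMA t0→A (2c) ∥ CU idle ⇒ 2c, clock 2
[1] DMA t1→B (3c) ∥ CU A:t0 (6c) ⇒ 6c, clock 8
[2] DMA t2→A (9c) ∥ CU B:t1 (9c) ⇒ 9c, clock 17
[3] DMA t3→B (9c) ∥ CU A:t2 (5c) ⇒ 9c, clock 26
[4] DMA t4→A (5c) ∥ CU B:t3 (8c) ⇒ 8c, clock 34
[5] DMA idle ∥ CU A:t4 (8c) ⇒ 8c, clock 42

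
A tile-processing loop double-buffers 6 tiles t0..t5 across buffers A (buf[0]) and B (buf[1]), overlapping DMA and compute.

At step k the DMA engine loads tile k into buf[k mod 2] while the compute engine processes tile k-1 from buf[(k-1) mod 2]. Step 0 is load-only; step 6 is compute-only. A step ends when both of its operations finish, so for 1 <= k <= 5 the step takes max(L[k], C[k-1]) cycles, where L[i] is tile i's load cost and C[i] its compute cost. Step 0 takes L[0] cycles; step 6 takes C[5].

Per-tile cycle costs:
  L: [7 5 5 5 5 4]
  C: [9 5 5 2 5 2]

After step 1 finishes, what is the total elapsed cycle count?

[0] DMA t0→A (7c) ∥ CU idle ⇒ 7c, clock 7
[1] DMA t1→B (5c) ∥ CU A:t0 (9c) ⇒ 9c, clock 16
[2] DMA t2→A (5c) ∥ CU B:t1 (5c) ⇒ 5c, clock 21
[3] DMA t3→B (5c) ∥ CU A:t2 (5c) ⇒ 5c, clock 26
[4] DMA t4→A (5c) ∥ CU B:t3 (2c) ⇒ 5c, clock 31
[5] DMA t5→B (4c) ∥ CU A:t4 (5c) ⇒ 5c, clock 36
[6] DMA idle ∥ CU B:t5 (2c) ⇒ 2c, clock 38

end_cycle[1] = 16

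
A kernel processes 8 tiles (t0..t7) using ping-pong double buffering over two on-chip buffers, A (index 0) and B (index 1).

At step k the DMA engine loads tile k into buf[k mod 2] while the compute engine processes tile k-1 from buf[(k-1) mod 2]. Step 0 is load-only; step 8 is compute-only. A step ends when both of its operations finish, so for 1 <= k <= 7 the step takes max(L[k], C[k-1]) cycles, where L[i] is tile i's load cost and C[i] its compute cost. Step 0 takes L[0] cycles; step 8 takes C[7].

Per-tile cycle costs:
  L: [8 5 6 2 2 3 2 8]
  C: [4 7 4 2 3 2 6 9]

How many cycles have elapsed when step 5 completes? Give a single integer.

end_cycle[5] = 29

  0. 8=8c; end=8; A:t0 B:-
  1. max(5,4)=5c; end=13; A:t0 B:t1
  2. max(6,7)=7c; end=20; A:t2 B:t1
  3. max(2,4)=4c; end=24; A:t2 B:t3
  4. max(2,2)=2c; end=26; A:t4 B:t3
  5. max(3,3)=3c; end=29; A:t4 B:t5
  6. max(2,2)=2c; end=31; A:t6 B:t5
  7. max(8,6)=8c; end=39; A:t6 B:t7
  8. 9=9c; end=48; A:t6 B:t7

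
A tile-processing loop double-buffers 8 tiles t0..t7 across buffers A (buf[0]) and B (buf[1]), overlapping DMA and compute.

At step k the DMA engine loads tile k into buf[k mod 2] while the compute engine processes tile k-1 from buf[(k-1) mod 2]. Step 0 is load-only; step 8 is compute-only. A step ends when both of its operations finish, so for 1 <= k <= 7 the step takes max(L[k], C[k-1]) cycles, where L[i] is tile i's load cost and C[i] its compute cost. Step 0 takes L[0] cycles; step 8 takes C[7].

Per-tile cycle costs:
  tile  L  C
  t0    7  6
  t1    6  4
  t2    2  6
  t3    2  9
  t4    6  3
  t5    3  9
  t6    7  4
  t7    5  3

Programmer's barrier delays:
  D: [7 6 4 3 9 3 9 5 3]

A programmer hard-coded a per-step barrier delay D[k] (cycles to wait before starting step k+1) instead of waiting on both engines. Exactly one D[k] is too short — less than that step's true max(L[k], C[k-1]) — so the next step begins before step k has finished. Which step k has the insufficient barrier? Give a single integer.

hazard at step 3

step 0: need L[0]=7 = 7; D[0]=7 ok
step 1: need max(L[1]=6,C[0]=6) = 6; D[1]=6 ok
step 2: need max(L[2]=2,C[1]=4) = 4; D[2]=4 ok
step 3: need max(L[3]=2,C[2]=6) = 6; D[3]=3 SHORT
step 4: need max(L[4]=6,C[3]=9) = 9; D[4]=9 ok
step 5: need max(L[5]=3,C[4]=3) = 3; D[5]=3 ok
step 6: need max(L[6]=7,C[5]=9) = 9; D[6]=9 ok
step 7: need max(L[7]=5,C[6]=4) = 5; D[7]=5 ok
step 8: need C[7]=3 = 3; D[8]=3 ok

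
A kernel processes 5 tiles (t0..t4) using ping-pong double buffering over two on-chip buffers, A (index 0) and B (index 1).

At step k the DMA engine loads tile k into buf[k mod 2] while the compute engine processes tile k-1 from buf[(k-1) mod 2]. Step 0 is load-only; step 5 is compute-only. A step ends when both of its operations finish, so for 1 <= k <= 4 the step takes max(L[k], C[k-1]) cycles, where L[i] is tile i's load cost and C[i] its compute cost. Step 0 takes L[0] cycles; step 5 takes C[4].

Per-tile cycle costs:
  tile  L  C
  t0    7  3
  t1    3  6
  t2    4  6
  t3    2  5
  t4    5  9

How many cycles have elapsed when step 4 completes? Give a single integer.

step 0: L[0]=7 → dur=7, Σ=7 | A=load:t0 B=idle [load-only]
step 1: L[1]=3 C[0]=3 → dur=3, Σ=10 | A=compute:t0 B=load:t1 [tied]
step 2: L[2]=4 C[1]=6 → dur=6, Σ=16 | A=load:t2 B=compute:t1 [compute-bound]
step 3: L[3]=2 C[2]=6 → dur=6, Σ=22 | A=compute:t2 B=load:t3 [compute-bound]
step 4: L[4]=5 C[3]=5 → dur=5, Σ=27 | A=load:t4 B=compute:t3 [tied]
step 5: C[4]=9 → dur=9, Σ=36 | A=compute:t4 B=idle [compute-only]

end_cycle[4] = 27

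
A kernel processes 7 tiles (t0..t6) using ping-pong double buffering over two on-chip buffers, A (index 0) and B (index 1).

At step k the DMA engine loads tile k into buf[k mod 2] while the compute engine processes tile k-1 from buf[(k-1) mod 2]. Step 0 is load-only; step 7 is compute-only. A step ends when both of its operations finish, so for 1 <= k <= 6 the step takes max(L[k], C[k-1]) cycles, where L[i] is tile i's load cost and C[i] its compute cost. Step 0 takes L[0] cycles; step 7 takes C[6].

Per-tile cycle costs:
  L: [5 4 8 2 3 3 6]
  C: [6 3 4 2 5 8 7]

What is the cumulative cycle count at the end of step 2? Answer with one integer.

end_cycle[2] = 19

[0] DMA t0→A (5c) ∥ CU idle ⇒ 5c, clock 5
[1] DMA t1→B (4c) ∥ CU A:t0 (6c) ⇒ 6c, clock 11
[2] DMA t2→A (8c) ∥ CU B:t1 (3c) ⇒ 8c, clock 19
[3] DMA t3→B (2c) ∥ CU A:t2 (4c) ⇒ 4c, clock 23
[4] DMA t4→A (3c) ∥ CU B:t3 (2c) ⇒ 3c, clock 26
[5] DMA t5→B (3c) ∥ CU A:t4 (5c) ⇒ 5c, clock 31
[6] DMA t6→A (6c) ∥ CU B:t5 (8c) ⇒ 8c, clock 39
[7] DMA idle ∥ CU A:t6 (7c) ⇒ 7c, clock 46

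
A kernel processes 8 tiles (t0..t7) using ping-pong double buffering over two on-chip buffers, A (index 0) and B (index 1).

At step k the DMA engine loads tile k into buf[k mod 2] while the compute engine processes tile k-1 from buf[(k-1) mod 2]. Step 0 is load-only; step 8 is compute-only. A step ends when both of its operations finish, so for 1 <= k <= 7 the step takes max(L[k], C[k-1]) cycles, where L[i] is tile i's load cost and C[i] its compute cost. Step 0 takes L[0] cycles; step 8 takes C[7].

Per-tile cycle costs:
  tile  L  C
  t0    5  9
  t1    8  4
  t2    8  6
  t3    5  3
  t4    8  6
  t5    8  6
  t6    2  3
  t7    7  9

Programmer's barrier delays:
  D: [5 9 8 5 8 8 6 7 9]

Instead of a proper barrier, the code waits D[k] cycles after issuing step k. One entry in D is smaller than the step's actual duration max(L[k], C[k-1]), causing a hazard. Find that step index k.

step 0: need L[0]=5 = 5; D[0]=5 ok
step 1: need max(L[1]=8,C[0]=9) = 9; D[1]=9 ok
step 2: need max(L[2]=8,C[1]=4) = 8; D[2]=8 ok
step 3: need max(L[3]=5,C[2]=6) = 6; D[3]=5 SHORT
step 4: need max(L[4]=8,C[3]=3) = 8; D[4]=8 ok
step 5: need max(L[5]=8,C[4]=6) = 8; D[5]=8 ok
step 6: need max(L[6]=2,C[5]=6) = 6; D[6]=6 ok
step 7: need max(L[7]=7,C[6]=3) = 7; D[7]=7 ok
step 8: need C[7]=9 = 9; D[8]=9 ok

hazard at step 3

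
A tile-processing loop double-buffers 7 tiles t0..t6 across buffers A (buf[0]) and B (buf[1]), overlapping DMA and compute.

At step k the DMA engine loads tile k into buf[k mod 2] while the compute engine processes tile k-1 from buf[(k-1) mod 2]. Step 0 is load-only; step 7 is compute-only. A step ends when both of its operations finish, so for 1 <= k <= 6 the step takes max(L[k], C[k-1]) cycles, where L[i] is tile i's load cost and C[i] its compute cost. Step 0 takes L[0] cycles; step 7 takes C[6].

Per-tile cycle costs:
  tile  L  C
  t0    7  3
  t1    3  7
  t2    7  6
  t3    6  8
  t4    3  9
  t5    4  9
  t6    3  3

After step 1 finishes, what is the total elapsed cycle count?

end_cycle[1] = 10

[0] DMA t0→A (7c) ∥ CU idle ⇒ 7c, clock 7
[1] DMA t1→B (3c) ∥ CU A:t0 (3c) ⇒ 3c, clock 10
[2] DMA t2→A (7c) ∥ CU B:t1 (7c) ⇒ 7c, clock 17
[3] DMA t3→B (6c) ∥ CU A:t2 (6c) ⇒ 6c, clock 23
[4] DMA t4→A (3c) ∥ CU B:t3 (8c) ⇒ 8c, clock 31
[5] DMA t5→B (4c) ∥ CU A:t4 (9c) ⇒ 9c, clock 40
[6] DMA t6→A (3c) ∥ CU B:t5 (9c) ⇒ 9c, clock 49
[7] DMA idle ∥ CU A:t6 (3c) ⇒ 3c, clock 52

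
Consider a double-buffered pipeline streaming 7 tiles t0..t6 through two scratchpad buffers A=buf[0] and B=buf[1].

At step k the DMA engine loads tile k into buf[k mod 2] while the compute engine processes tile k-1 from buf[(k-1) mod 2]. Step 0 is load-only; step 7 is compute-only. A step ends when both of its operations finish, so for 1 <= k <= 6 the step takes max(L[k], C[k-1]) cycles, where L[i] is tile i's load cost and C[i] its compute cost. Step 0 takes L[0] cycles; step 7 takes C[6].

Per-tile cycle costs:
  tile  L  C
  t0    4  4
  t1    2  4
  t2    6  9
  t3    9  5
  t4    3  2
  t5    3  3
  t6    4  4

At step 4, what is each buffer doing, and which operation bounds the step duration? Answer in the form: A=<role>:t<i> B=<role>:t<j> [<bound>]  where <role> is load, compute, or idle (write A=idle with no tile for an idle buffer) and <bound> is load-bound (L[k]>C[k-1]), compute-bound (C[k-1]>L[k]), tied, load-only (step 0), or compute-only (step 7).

step 0: L[0]=4 → dur=4, Σ=4 | A=load:t0 B=idle [load-only]
step 1: L[1]=2 C[0]=4 → dur=4, Σ=8 | A=compute:t0 B=load:t1 [compute-bound]
step 2: L[2]=6 C[1]=4 → dur=6, Σ=14 | A=load:t2 B=compute:t1 [load-bound]
step 3: L[3]=9 C[2]=9 → dur=9, Σ=23 | A=compute:t2 B=load:t3 [tied]
step 4: L[4]=3 C[3]=5 → dur=5, Σ=28 | A=load:t4 B=compute:t3 [compute-bound]
step 5: L[5]=3 C[4]=2 → dur=3, Σ=31 | A=compute:t4 B=load:t5 [load-bound]
step 6: L[6]=4 C[5]=3 → dur=4, Σ=35 | A=load:t6 B=compute:t5 [load-bound]
step 7: C[6]=4 → dur=4, Σ=39 | A=compute:t6 B=idle [compute-only]

step 4: A=load:t4 B=compute:t3 [compute-bound]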